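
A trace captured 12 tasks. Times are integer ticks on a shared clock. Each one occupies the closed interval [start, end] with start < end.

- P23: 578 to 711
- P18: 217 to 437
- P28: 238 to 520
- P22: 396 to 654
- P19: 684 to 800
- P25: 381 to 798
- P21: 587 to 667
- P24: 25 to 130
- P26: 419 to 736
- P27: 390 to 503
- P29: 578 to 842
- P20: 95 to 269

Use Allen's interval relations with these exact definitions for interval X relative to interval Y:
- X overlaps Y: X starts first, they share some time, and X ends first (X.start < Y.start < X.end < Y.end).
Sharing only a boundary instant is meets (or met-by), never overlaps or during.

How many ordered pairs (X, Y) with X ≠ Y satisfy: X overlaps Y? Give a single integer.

Checking all 132 ordered pairs for relation 'overlaps'; matching pairs in alphabetical order:
(P18, P22): P18 overlaps P22 ✓
(P18, P25): P18 overlaps P25 ✓
(P18, P26): P18 overlaps P26 ✓
(P18, P27): P18 overlaps P27 ✓
(P18, P28): P18 overlaps P28 ✓
(P20, P18): P20 overlaps P18 ✓
(P20, P28): P20 overlaps P28 ✓
(P22, P21): P22 overlaps P21 ✓
(P22, P23): P22 overlaps P23 ✓
(P22, P26): P22 overlaps P26 ✓
(P22, P29): P22 overlaps P29 ✓
(P23, P19): P23 overlaps P19 ✓
(P24, P20): P24 overlaps P20 ✓
(P25, P19): P25 overlaps P19 ✓
(P25, P29): P25 overlaps P29 ✓
(P26, P19): P26 overlaps P19 ✓
(P26, P29): P26 overlaps P29 ✓
(P27, P22): P27 overlaps P22 ✓
(P27, P26): P27 overlaps P26 ✓
(P28, P22): P28 overlaps P22 ✓
(P28, P25): P28 overlaps P25 ✓
(P28, P26): P28 overlaps P26 ✓
Count: 22.

22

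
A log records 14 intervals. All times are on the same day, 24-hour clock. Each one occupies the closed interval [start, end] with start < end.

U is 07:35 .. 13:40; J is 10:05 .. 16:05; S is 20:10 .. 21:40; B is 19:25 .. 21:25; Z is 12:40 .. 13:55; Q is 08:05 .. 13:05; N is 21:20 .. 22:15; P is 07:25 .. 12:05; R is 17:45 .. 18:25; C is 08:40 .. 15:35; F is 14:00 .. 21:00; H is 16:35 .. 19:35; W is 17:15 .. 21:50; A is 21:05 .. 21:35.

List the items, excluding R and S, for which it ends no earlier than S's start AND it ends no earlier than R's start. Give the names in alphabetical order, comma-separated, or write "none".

Conditions: its end is no earlier than S's start (X.end >= 20:10) AND its end is no earlier than R's start (X.end >= 17:45).
A: end 21:35 >= 20:10? ✓; end 21:35 >= 17:45? ✓ → yes.
B: end 21:25 >= 20:10? ✓; end 21:25 >= 17:45? ✓ → yes.
C: end 15:35 >= 20:10? ✗; end 15:35 >= 17:45? ✗ → no.
F: end 21:00 >= 20:10? ✓; end 21:00 >= 17:45? ✓ → yes.
H: end 19:35 >= 20:10? ✗; end 19:35 >= 17:45? ✓ → no.
J: end 16:05 >= 20:10? ✗; end 16:05 >= 17:45? ✗ → no.
N: end 22:15 >= 20:10? ✓; end 22:15 >= 17:45? ✓ → yes.
P: end 12:05 >= 20:10? ✗; end 12:05 >= 17:45? ✗ → no.
Q: end 13:05 >= 20:10? ✗; end 13:05 >= 17:45? ✗ → no.
U: end 13:40 >= 20:10? ✗; end 13:40 >= 17:45? ✗ → no.
W: end 21:50 >= 20:10? ✓; end 21:50 >= 17:45? ✓ → yes.
Z: end 13:55 >= 20:10? ✗; end 13:55 >= 17:45? ✗ → no.
Result: A, B, F, N, W.

A, B, F, N, W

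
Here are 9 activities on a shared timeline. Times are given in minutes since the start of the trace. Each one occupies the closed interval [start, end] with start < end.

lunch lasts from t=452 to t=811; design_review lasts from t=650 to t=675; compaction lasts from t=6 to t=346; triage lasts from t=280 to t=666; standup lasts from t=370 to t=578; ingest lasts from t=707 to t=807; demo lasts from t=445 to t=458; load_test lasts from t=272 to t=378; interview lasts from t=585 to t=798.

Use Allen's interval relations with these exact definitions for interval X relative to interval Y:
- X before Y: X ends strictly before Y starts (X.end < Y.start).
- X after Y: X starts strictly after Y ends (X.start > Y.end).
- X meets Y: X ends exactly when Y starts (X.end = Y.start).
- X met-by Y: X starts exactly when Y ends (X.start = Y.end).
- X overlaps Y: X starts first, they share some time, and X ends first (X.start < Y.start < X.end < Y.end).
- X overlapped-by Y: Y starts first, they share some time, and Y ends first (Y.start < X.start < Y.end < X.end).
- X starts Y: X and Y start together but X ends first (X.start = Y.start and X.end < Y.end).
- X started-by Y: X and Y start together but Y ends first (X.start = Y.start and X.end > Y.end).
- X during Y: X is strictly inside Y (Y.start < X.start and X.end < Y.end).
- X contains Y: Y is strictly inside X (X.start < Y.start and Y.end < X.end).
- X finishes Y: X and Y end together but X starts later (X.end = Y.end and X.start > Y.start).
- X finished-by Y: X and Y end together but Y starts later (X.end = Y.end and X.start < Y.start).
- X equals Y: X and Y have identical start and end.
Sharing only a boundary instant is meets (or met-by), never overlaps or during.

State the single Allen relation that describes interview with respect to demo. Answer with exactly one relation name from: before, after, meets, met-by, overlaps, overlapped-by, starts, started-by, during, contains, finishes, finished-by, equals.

interview = [t=585, t=798]; demo = [t=445, t=458].
Compare endpoints: interview.start > demo.start, interview.start > demo.end, interview.end > demo.start, interview.end > demo.end.
That pattern is 'after'.

after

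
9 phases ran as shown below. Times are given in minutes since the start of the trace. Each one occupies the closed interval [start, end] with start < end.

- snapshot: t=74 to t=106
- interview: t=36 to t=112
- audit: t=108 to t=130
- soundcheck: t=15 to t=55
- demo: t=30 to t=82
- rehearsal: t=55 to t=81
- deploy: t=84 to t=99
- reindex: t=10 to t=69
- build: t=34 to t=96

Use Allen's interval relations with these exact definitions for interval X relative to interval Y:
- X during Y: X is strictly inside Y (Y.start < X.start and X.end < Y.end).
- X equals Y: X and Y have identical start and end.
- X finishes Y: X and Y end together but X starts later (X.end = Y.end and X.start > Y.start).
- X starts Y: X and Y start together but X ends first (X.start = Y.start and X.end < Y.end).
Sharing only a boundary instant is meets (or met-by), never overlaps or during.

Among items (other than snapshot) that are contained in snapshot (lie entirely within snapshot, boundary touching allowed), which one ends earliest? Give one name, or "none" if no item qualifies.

Target snapshot = [t=74, t=106].
audit [t=108, t=130] → after → excluded.
build [t=34, t=96] → overlaps → excluded.
demo [t=30, t=82] → overlaps → excluded.
deploy [t=84, t=99] → during → candidate.
interview [t=36, t=112] → contains → excluded.
rehearsal [t=55, t=81] → overlaps → excluded.
reindex [t=10, t=69] → before → excluded.
soundcheck [t=15, t=55] → before → excluded.
Among candidates, earliest end is t=99 → deploy.

deploy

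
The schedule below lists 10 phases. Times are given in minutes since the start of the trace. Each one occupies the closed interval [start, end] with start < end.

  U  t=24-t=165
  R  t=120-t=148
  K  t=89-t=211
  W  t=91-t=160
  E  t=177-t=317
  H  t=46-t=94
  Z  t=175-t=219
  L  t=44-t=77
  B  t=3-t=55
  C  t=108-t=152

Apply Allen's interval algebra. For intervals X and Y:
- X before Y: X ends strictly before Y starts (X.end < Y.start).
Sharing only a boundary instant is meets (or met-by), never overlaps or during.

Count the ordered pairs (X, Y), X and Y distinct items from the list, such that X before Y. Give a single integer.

Checking all 90 ordered pairs for relation 'before'; matching pairs in alphabetical order:
(B, C): B before C ✓
(B, E): B before E ✓
(B, K): B before K ✓
(B, R): B before R ✓
(B, W): B before W ✓
(B, Z): B before Z ✓
(C, E): C before E ✓
(C, Z): C before Z ✓
(H, C): H before C ✓
(H, E): H before E ✓
(H, R): H before R ✓
(H, Z): H before Z ✓
(L, C): L before C ✓
(L, E): L before E ✓
(L, K): L before K ✓
(L, R): L before R ✓
(L, W): L before W ✓
(L, Z): L before Z ✓
(R, E): R before E ✓
(R, Z): R before Z ✓
(U, E): U before E ✓
(U, Z): U before Z ✓
(W, E): W before E ✓
(W, Z): W before Z ✓
Count: 24.

24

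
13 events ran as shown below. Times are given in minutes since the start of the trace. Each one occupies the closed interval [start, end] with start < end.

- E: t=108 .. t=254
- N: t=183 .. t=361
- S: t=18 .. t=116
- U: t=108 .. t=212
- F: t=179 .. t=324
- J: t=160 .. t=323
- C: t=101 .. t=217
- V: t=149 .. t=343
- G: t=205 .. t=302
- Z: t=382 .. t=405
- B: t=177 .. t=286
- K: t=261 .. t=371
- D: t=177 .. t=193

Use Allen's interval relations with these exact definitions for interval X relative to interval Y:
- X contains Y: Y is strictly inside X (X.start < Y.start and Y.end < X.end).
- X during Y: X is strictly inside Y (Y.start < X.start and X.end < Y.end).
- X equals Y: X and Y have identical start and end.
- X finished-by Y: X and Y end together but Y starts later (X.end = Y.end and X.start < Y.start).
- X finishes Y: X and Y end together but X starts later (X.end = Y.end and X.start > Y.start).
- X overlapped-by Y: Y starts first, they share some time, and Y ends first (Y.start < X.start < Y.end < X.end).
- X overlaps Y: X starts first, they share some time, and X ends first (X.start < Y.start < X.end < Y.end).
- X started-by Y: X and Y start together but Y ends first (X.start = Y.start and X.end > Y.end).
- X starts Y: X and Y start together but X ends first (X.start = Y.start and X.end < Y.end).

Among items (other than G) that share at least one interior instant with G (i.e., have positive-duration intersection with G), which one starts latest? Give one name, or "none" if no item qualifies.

K

Target G = [t=205, t=302].
B [t=177, t=286] → overlaps → candidate.
C [t=101, t=217] → overlaps → candidate.
D [t=177, t=193] → before → excluded.
E [t=108, t=254] → overlaps → candidate.
F [t=179, t=324] → contains → candidate.
J [t=160, t=323] → contains → candidate.
K [t=261, t=371] → overlapped-by → candidate.
N [t=183, t=361] → contains → candidate.
S [t=18, t=116] → before → excluded.
U [t=108, t=212] → overlaps → candidate.
V [t=149, t=343] → contains → candidate.
Z [t=382, t=405] → after → excluded.
Among candidates, latest start is t=261 → K.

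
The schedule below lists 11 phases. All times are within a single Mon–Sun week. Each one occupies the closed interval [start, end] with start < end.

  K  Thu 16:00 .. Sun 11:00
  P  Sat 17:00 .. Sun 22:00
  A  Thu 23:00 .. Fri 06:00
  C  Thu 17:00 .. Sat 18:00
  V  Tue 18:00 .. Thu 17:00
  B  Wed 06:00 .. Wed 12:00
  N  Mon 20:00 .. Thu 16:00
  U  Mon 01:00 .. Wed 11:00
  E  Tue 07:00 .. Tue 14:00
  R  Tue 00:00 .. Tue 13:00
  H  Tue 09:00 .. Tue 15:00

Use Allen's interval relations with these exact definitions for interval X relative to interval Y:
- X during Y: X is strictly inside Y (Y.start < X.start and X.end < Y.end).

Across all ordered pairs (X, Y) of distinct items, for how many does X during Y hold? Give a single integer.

Checking all 110 ordered pairs for relation 'during'; matching pairs in alphabetical order:
(A, C): A during C ✓
(A, K): A during K ✓
(B, N): B during N ✓
(B, V): B during V ✓
(C, K): C during K ✓
(E, N): E during N ✓
(E, U): E during U ✓
(H, N): H during N ✓
(H, U): H during U ✓
(R, N): R during N ✓
(R, U): R during U ✓
Count: 11.

11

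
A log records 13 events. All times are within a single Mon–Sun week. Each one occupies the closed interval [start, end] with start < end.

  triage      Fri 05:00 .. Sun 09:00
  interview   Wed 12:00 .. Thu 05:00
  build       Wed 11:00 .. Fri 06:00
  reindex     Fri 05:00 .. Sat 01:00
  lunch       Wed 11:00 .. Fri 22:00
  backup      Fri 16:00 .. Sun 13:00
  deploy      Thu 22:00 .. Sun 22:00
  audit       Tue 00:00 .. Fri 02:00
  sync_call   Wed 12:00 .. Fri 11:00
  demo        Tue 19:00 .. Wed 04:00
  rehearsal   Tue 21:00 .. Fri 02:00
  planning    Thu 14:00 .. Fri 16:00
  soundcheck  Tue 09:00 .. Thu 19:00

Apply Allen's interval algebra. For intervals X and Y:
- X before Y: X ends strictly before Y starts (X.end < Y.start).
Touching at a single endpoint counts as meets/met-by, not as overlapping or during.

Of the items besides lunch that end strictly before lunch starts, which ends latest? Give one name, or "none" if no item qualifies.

Target lunch = [Wed 11:00, Fri 22:00].
audit [Tue 00:00, Fri 02:00] → overlaps → excluded.
backup [Fri 16:00, Sun 13:00] → overlapped-by → excluded.
build [Wed 11:00, Fri 06:00] → starts → excluded.
demo [Tue 19:00, Wed 04:00] → before → candidate.
deploy [Thu 22:00, Sun 22:00] → overlapped-by → excluded.
interview [Wed 12:00, Thu 05:00] → during → excluded.
planning [Thu 14:00, Fri 16:00] → during → excluded.
rehearsal [Tue 21:00, Fri 02:00] → overlaps → excluded.
reindex [Fri 05:00, Sat 01:00] → overlapped-by → excluded.
soundcheck [Tue 09:00, Thu 19:00] → overlaps → excluded.
sync_call [Wed 12:00, Fri 11:00] → during → excluded.
triage [Fri 05:00, Sun 09:00] → overlapped-by → excluded.
Among candidates, latest end is Wed 04:00 → demo.

demo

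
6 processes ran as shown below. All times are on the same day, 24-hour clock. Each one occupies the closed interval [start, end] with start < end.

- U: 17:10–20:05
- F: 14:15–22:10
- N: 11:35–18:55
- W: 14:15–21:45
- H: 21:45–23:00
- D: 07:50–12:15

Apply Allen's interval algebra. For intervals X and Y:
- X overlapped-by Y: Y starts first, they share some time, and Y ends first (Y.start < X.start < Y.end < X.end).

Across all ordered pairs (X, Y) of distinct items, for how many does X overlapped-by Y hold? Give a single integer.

5

Checking all 30 ordered pairs for relation 'overlapped-by'; matching pairs in alphabetical order:
(F, N): F overlapped-by N ✓
(H, F): H overlapped-by F ✓
(N, D): N overlapped-by D ✓
(U, N): U overlapped-by N ✓
(W, N): W overlapped-by N ✓
Count: 5.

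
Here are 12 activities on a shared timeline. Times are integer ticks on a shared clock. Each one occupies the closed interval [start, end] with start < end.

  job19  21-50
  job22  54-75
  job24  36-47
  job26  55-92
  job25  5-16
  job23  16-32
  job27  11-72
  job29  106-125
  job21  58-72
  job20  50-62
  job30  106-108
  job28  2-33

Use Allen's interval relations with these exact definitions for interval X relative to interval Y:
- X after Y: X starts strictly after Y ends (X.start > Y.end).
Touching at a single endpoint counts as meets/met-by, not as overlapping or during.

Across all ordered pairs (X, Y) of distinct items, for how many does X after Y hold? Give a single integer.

43

Checking all 132 ordered pairs for relation 'after'; matching pairs in alphabetical order:
(job19, job25): job19 after job25 ✓
(job20, job23): job20 after job23 ✓
(job20, job24): job20 after job24 ✓
(job20, job25): job20 after job25 ✓
(job20, job28): job20 after job28 ✓
(job21, job19): job21 after job19 ✓
(job21, job23): job21 after job23 ✓
(job21, job24): job21 after job24 ✓
(job21, job25): job21 after job25 ✓
(job21, job28): job21 after job28 ✓
(job22, job19): job22 after job19 ✓
(job22, job23): job22 after job23 ✓
(job22, job24): job22 after job24 ✓
(job22, job25): job22 after job25 ✓
(job22, job28): job22 after job28 ✓
(job24, job23): job24 after job23 ✓
(job24, job25): job24 after job25 ✓
(job24, job28): job24 after job28 ✓
(job26, job19): job26 after job19 ✓
(job26, job23): job26 after job23 ✓
(job26, job24): job26 after job24 ✓
(job26, job25): job26 after job25 ✓
(job26, job28): job26 after job28 ✓
(job29, job19): job29 after job19 ✓
... plus 19 further pairs not listed.
Count: 43.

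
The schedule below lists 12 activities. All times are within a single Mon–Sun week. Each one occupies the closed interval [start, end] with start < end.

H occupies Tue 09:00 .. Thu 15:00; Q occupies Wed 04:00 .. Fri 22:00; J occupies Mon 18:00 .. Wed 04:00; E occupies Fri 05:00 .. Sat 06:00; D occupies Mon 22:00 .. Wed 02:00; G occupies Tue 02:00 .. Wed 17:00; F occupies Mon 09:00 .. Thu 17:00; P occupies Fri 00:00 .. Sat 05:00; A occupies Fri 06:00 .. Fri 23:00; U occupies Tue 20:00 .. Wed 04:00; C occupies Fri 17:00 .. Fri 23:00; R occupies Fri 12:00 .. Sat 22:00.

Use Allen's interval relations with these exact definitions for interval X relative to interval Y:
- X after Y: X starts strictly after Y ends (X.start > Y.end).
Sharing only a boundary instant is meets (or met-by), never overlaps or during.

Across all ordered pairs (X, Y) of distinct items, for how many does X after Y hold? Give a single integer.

Checking all 132 ordered pairs for relation 'after'; matching pairs in alphabetical order:
(A, D): A after D ✓
(A, F): A after F ✓
(A, G): A after G ✓
(A, H): A after H ✓
(A, J): A after J ✓
(A, U): A after U ✓
(C, D): C after D ✓
(C, F): C after F ✓
(C, G): C after G ✓
(C, H): C after H ✓
(C, J): C after J ✓
(C, U): C after U ✓
(E, D): E after D ✓
(E, F): E after F ✓
(E, G): E after G ✓
(E, H): E after H ✓
(E, J): E after J ✓
(E, U): E after U ✓
(P, D): P after D ✓
(P, F): P after F ✓
(P, G): P after G ✓
(P, H): P after H ✓
(P, J): P after J ✓
(P, U): P after U ✓
... plus 7 further pairs not listed.
Count: 31.

31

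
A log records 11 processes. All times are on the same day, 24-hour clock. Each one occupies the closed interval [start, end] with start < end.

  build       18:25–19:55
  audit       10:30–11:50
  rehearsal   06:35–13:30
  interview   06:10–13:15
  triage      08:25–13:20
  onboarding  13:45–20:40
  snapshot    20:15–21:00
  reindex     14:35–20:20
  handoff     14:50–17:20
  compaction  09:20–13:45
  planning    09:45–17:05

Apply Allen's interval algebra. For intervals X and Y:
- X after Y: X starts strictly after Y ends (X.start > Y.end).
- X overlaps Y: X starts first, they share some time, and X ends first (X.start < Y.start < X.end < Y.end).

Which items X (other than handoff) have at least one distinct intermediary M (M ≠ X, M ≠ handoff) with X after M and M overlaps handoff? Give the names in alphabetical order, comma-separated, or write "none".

build, snapshot

Target handoff = [14:50, 17:20].
Intermediaries M with M overlaps handoff: planning.
Via planning — items with X after planning: build, snapshot.
Union: build, snapshot.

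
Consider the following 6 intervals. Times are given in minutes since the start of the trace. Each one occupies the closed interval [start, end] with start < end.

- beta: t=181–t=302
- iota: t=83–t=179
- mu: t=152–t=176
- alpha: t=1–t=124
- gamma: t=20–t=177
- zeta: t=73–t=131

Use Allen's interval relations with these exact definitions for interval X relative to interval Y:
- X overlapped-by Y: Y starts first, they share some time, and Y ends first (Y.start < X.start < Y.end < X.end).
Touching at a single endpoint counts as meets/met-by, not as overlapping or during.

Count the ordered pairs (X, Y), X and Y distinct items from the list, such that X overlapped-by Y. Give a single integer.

Checking all 30 ordered pairs for relation 'overlapped-by'; matching pairs in alphabetical order:
(gamma, alpha): gamma overlapped-by alpha ✓
(iota, alpha): iota overlapped-by alpha ✓
(iota, gamma): iota overlapped-by gamma ✓
(iota, zeta): iota overlapped-by zeta ✓
(zeta, alpha): zeta overlapped-by alpha ✓
Count: 5.

5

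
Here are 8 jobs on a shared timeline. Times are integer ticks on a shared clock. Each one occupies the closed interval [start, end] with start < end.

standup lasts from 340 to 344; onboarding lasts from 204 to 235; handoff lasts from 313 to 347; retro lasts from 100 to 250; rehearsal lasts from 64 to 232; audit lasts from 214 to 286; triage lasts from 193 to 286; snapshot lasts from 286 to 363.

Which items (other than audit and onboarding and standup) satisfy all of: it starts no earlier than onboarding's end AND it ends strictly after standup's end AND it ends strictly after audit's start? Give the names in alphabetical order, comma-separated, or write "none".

handoff, snapshot

Conditions: its start is no earlier than onboarding's end (X.start >= 235) AND its end is strictly after standup's end (X.end > 344) AND its end is strictly after audit's start (X.end > 214).
handoff: start 313 >= 235? ✓; end 347 > 344? ✓; end 347 > 214? ✓ → yes.
rehearsal: start 64 >= 235? ✗; end 232 > 344? ✗; end 232 > 214? ✓ → no.
retro: start 100 >= 235? ✗; end 250 > 344? ✗; end 250 > 214? ✓ → no.
snapshot: start 286 >= 235? ✓; end 363 > 344? ✓; end 363 > 214? ✓ → yes.
triage: start 193 >= 235? ✗; end 286 > 344? ✗; end 286 > 214? ✓ → no.
Result: handoff, snapshot.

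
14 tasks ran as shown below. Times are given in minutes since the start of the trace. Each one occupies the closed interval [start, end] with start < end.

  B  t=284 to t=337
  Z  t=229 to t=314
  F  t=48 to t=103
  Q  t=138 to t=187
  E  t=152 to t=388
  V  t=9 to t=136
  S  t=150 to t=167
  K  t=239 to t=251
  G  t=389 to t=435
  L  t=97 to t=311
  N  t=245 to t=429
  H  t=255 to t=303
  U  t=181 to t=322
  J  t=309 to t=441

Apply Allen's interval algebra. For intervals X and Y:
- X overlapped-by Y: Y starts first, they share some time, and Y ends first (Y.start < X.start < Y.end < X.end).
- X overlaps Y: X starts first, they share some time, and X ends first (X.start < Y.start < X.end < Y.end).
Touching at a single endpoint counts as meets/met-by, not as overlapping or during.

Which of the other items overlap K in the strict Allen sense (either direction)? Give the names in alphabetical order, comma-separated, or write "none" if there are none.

N

Target K = [t=239, t=251].
B [t=284, t=337] → after → no.
E [t=152, t=388] → contains → no.
F [t=48, t=103] → before → no.
G [t=389, t=435] → after → no.
H [t=255, t=303] → after → no.
J [t=309, t=441] → after → no.
L [t=97, t=311] → contains → no.
N [t=245, t=429] → overlapped-by → yes.
Q [t=138, t=187] → before → no.
S [t=150, t=167] → before → no.
U [t=181, t=322] → contains → no.
V [t=9, t=136] → before → no.
Z [t=229, t=314] → contains → no.
Result: N.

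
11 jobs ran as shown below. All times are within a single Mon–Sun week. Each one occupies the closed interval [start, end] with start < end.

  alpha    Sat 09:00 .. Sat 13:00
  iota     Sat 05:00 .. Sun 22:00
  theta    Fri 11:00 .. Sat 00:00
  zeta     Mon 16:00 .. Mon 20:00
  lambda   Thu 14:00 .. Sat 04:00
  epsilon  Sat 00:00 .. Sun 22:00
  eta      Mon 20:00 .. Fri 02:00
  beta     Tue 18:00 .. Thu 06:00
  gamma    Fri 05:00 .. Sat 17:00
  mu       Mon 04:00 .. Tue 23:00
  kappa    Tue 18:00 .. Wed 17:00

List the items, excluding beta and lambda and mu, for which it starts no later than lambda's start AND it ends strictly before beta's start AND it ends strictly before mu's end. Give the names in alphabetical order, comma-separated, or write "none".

zeta

Conditions: its start is no later than lambda's start (X.start <= Thu 14:00) AND its end is strictly before beta's start (X.end < Tue 18:00) AND its end is strictly before mu's end (X.end < Tue 23:00).
alpha: start Sat 09:00 <= Thu 14:00? ✗; end Sat 13:00 < Tue 18:00? ✗; end Sat 13:00 < Tue 23:00? ✗ → no.
epsilon: start Sat 00:00 <= Thu 14:00? ✗; end Sun 22:00 < Tue 18:00? ✗; end Sun 22:00 < Tue 23:00? ✗ → no.
eta: start Mon 20:00 <= Thu 14:00? ✓; end Fri 02:00 < Tue 18:00? ✗; end Fri 02:00 < Tue 23:00? ✗ → no.
gamma: start Fri 05:00 <= Thu 14:00? ✗; end Sat 17:00 < Tue 18:00? ✗; end Sat 17:00 < Tue 23:00? ✗ → no.
iota: start Sat 05:00 <= Thu 14:00? ✗; end Sun 22:00 < Tue 18:00? ✗; end Sun 22:00 < Tue 23:00? ✗ → no.
kappa: start Tue 18:00 <= Thu 14:00? ✓; end Wed 17:00 < Tue 18:00? ✗; end Wed 17:00 < Tue 23:00? ✗ → no.
theta: start Fri 11:00 <= Thu 14:00? ✗; end Sat 00:00 < Tue 18:00? ✗; end Sat 00:00 < Tue 23:00? ✗ → no.
zeta: start Mon 16:00 <= Thu 14:00? ✓; end Mon 20:00 < Tue 18:00? ✓; end Mon 20:00 < Tue 23:00? ✓ → yes.
Result: zeta.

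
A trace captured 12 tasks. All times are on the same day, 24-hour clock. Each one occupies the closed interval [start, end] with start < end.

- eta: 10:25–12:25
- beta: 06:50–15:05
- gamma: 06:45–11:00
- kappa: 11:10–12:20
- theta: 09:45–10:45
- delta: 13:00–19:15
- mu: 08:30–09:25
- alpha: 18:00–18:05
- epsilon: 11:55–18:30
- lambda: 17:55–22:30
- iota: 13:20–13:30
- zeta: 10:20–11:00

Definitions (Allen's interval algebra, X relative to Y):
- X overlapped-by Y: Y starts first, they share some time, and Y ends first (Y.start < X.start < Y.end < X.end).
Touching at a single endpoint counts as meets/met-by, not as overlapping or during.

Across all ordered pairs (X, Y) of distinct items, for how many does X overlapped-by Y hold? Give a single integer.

12

Checking all 132 ordered pairs for relation 'overlapped-by'; matching pairs in alphabetical order:
(beta, gamma): beta overlapped-by gamma ✓
(delta, beta): delta overlapped-by beta ✓
(delta, epsilon): delta overlapped-by epsilon ✓
(epsilon, beta): epsilon overlapped-by beta ✓
(epsilon, eta): epsilon overlapped-by eta ✓
(epsilon, kappa): epsilon overlapped-by kappa ✓
(eta, gamma): eta overlapped-by gamma ✓
(eta, theta): eta overlapped-by theta ✓
(eta, zeta): eta overlapped-by zeta ✓
(lambda, delta): lambda overlapped-by delta ✓
(lambda, epsilon): lambda overlapped-by epsilon ✓
(zeta, theta): zeta overlapped-by theta ✓
Count: 12.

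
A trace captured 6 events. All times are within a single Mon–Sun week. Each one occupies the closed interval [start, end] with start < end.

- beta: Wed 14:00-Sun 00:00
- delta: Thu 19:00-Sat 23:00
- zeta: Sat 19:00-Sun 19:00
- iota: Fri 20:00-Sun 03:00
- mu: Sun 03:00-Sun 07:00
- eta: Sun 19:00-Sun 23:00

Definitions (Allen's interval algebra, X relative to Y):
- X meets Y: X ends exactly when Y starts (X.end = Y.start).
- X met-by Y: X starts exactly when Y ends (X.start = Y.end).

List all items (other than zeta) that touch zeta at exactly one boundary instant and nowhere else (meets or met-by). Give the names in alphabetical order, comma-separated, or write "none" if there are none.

Target zeta = [Sat 19:00, Sun 19:00].
beta [Wed 14:00, Sun 00:00] → overlaps → no.
delta [Thu 19:00, Sat 23:00] → overlaps → no.
eta [Sun 19:00, Sun 23:00] → met-by → yes.
iota [Fri 20:00, Sun 03:00] → overlaps → no.
mu [Sun 03:00, Sun 07:00] → during → no.
Result: eta.

eta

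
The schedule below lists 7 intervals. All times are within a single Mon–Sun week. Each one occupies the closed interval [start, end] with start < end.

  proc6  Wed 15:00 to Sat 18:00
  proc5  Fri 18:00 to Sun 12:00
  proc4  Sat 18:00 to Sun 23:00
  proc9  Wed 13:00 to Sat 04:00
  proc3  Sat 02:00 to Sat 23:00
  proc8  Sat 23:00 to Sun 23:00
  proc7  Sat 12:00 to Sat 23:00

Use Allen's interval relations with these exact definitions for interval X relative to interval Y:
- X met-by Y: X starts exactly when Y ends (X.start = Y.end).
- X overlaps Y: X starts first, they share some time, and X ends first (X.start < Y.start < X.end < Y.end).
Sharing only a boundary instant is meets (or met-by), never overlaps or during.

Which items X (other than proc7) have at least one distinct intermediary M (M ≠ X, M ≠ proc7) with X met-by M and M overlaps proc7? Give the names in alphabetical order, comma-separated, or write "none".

proc4

Target proc7 = [Sat 12:00, Sat 23:00].
Intermediaries M with M overlaps proc7: proc6.
Via proc6 — items with X met-by proc6: proc4.
Union: proc4.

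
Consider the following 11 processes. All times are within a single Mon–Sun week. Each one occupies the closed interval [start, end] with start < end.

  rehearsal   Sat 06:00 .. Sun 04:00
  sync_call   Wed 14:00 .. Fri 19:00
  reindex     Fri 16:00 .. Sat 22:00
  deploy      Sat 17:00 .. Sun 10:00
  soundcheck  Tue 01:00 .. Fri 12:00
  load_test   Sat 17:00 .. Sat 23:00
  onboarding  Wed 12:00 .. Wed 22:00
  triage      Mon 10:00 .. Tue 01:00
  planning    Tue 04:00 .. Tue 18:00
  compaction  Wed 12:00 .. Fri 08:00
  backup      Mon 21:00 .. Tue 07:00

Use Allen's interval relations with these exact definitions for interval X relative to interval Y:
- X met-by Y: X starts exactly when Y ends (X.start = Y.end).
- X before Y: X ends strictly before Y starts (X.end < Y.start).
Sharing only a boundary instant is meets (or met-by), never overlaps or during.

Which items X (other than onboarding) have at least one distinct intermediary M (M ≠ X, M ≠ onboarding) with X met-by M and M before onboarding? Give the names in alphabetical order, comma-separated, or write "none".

soundcheck

Target onboarding = [Wed 12:00, Wed 22:00].
Intermediaries M with M before onboarding: backup, planning, triage.
Via backup — items with X met-by backup: none.
Via planning — items with X met-by planning: none.
Via triage — items with X met-by triage: soundcheck.
Union: soundcheck.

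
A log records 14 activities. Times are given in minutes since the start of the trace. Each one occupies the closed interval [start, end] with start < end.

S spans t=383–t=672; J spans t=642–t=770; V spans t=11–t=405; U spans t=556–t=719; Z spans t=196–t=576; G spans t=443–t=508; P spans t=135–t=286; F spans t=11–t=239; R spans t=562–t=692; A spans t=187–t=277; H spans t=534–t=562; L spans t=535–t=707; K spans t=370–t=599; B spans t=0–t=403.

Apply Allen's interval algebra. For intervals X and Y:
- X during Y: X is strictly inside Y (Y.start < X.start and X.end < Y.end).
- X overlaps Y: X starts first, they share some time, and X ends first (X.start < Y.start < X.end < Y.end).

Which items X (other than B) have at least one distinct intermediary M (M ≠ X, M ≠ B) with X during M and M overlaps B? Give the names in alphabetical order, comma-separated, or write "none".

none

Target B = [t=0, t=403].
Intermediaries M with M overlaps B: none.
Union: none.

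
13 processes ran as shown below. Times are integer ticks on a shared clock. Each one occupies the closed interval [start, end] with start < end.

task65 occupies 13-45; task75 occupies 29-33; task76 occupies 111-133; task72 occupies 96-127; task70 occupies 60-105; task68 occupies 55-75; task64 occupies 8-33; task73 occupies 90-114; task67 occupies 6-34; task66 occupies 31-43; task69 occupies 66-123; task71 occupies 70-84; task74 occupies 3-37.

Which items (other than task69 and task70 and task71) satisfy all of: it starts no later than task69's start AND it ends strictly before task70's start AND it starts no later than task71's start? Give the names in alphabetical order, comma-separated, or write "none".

task64, task65, task66, task67, task74, task75

Conditions: its start is no later than task69's start (X.start <= 66) AND its end is strictly before task70's start (X.end < 60) AND its start is no later than task71's start (X.start <= 70).
task64: start 8 <= 66? ✓; end 33 < 60? ✓; start 8 <= 70? ✓ → yes.
task65: start 13 <= 66? ✓; end 45 < 60? ✓; start 13 <= 70? ✓ → yes.
task66: start 31 <= 66? ✓; end 43 < 60? ✓; start 31 <= 70? ✓ → yes.
task67: start 6 <= 66? ✓; end 34 < 60? ✓; start 6 <= 70? ✓ → yes.
task68: start 55 <= 66? ✓; end 75 < 60? ✗; start 55 <= 70? ✓ → no.
task72: start 96 <= 66? ✗; end 127 < 60? ✗; start 96 <= 70? ✗ → no.
task73: start 90 <= 66? ✗; end 114 < 60? ✗; start 90 <= 70? ✗ → no.
task74: start 3 <= 66? ✓; end 37 < 60? ✓; start 3 <= 70? ✓ → yes.
task75: start 29 <= 66? ✓; end 33 < 60? ✓; start 29 <= 70? ✓ → yes.
task76: start 111 <= 66? ✗; end 133 < 60? ✗; start 111 <= 70? ✗ → no.
Result: task64, task65, task66, task67, task74, task75.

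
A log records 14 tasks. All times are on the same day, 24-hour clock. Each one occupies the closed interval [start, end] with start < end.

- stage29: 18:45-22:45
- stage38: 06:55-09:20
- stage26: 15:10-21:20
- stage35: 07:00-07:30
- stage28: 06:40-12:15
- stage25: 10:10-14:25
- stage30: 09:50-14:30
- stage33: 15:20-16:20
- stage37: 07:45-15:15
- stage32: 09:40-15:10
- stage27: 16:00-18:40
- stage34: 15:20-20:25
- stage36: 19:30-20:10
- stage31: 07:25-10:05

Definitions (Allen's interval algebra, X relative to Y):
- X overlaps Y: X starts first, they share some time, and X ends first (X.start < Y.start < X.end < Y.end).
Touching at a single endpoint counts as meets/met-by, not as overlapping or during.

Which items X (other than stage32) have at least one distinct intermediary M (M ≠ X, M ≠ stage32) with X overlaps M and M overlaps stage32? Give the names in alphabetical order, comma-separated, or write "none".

stage35, stage38

Target stage32 = [09:40, 15:10].
Intermediaries M with M overlaps stage32: stage28, stage31.
Via stage28 — items with X overlaps stage28: none.
Via stage31 — items with X overlaps stage31: stage35, stage38.
Union: stage35, stage38.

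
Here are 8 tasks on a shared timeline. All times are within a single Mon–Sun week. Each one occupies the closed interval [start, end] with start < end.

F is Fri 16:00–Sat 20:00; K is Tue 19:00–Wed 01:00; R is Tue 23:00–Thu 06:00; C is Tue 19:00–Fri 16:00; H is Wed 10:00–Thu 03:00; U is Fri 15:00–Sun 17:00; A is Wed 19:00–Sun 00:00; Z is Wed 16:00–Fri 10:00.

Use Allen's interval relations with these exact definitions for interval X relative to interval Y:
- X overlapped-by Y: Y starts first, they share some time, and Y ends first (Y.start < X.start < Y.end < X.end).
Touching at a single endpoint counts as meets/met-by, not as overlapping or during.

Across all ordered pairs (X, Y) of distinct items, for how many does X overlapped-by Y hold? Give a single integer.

9

Checking all 56 ordered pairs for relation 'overlapped-by'; matching pairs in alphabetical order:
(A, C): A overlapped-by C ✓
(A, H): A overlapped-by H ✓
(A, R): A overlapped-by R ✓
(A, Z): A overlapped-by Z ✓
(R, K): R overlapped-by K ✓
(U, A): U overlapped-by A ✓
(U, C): U overlapped-by C ✓
(Z, H): Z overlapped-by H ✓
(Z, R): Z overlapped-by R ✓
Count: 9.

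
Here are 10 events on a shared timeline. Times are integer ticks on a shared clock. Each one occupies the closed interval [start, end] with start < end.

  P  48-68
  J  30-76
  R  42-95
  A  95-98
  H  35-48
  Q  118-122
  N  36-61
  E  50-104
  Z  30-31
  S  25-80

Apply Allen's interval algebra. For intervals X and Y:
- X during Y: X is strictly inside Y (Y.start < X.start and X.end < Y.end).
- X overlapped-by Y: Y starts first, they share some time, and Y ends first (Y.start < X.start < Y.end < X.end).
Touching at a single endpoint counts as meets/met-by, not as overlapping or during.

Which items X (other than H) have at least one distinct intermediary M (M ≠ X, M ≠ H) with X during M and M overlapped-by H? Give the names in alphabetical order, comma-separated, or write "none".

P

Target H = [35, 48].
Intermediaries M with M overlapped-by H: N, R.
Via N — items with X during N: none.
Via R — items with X during R: P.
Union: P.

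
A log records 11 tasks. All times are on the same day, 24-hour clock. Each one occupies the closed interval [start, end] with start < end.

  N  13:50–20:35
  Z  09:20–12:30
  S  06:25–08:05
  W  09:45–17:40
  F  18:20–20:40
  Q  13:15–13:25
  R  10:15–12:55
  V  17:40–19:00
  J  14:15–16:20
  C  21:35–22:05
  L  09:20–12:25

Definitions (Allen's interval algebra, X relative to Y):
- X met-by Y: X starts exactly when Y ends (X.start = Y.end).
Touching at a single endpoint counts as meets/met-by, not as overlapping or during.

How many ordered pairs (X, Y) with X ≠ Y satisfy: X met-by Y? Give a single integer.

Checking all 110 ordered pairs for relation 'met-by'; matching pairs in alphabetical order:
(V, W): V met-by W ✓
Count: 1.

1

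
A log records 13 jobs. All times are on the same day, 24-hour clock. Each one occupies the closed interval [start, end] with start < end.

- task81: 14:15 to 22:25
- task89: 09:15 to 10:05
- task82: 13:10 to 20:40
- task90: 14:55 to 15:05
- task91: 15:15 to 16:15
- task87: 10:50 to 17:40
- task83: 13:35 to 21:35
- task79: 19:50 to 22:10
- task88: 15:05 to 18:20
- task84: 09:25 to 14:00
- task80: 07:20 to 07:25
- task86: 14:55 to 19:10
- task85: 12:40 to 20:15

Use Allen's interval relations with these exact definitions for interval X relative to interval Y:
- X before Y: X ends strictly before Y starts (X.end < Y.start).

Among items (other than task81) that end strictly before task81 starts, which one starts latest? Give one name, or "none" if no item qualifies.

Target task81 = [14:15, 22:25].
task79 [19:50, 22:10] → during → excluded.
task80 [07:20, 07:25] → before → candidate.
task82 [13:10, 20:40] → overlaps → excluded.
task83 [13:35, 21:35] → overlaps → excluded.
task84 [09:25, 14:00] → before → candidate.
task85 [12:40, 20:15] → overlaps → excluded.
task86 [14:55, 19:10] → during → excluded.
task87 [10:50, 17:40] → overlaps → excluded.
task88 [15:05, 18:20] → during → excluded.
task89 [09:15, 10:05] → before → candidate.
task90 [14:55, 15:05] → during → excluded.
task91 [15:15, 16:15] → during → excluded.
Among candidates, latest start is 09:25 → task84.

task84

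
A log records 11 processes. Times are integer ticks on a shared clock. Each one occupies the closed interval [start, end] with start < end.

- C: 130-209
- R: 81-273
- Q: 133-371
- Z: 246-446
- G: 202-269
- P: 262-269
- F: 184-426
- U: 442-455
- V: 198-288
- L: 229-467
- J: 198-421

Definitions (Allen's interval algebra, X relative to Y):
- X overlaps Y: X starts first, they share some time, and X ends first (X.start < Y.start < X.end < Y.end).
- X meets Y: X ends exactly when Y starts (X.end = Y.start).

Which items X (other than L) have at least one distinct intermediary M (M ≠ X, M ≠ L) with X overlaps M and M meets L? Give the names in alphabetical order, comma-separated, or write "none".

none

Target L = [229, 467].
Intermediaries M with M meets L: none.
Union: none.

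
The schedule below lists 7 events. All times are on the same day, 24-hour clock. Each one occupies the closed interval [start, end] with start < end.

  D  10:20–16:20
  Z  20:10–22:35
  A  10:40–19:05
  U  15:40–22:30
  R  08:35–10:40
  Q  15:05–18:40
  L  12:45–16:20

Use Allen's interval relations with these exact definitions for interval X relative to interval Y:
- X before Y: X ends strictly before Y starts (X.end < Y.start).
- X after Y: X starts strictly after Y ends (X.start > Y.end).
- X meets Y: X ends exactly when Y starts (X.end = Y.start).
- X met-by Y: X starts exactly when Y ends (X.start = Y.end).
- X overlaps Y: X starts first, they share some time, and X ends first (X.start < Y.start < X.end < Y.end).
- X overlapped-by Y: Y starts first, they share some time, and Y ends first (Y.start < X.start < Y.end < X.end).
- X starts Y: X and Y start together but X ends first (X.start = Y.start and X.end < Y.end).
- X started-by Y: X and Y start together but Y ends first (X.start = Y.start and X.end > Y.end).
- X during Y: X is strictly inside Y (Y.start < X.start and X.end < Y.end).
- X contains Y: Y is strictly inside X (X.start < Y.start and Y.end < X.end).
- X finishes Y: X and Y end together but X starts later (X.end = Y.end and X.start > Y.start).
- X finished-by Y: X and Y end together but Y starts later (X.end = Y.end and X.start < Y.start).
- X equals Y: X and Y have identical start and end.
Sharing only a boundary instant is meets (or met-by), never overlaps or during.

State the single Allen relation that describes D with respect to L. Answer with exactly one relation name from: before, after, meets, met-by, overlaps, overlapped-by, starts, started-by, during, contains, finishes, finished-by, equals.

finished-by

D = [10:20, 16:20]; L = [12:45, 16:20].
Compare endpoints: D.start < L.start, D.start < L.end, D.end > L.start, D.end = L.end.
That pattern is 'finished-by'.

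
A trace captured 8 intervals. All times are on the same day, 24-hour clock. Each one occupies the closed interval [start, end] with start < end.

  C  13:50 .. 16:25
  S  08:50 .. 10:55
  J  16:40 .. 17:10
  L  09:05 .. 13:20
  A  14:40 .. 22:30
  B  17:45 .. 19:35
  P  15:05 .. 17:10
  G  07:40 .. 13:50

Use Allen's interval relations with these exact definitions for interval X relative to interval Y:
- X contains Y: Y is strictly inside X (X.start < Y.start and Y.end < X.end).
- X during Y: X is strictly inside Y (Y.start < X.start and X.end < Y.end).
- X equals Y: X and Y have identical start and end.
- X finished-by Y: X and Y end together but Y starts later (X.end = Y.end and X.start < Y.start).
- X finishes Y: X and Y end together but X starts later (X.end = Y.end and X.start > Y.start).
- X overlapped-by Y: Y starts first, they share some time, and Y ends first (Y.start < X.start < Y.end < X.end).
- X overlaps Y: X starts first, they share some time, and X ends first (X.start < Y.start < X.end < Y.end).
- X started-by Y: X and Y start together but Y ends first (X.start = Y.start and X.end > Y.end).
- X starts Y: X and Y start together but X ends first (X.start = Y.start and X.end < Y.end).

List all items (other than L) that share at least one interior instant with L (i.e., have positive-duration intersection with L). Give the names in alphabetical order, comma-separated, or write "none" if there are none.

Target L = [09:05, 13:20].
A [14:40, 22:30] → after → no.
B [17:45, 19:35] → after → no.
C [13:50, 16:25] → after → no.
G [07:40, 13:50] → contains → yes.
J [16:40, 17:10] → after → no.
P [15:05, 17:10] → after → no.
S [08:50, 10:55] → overlaps → yes.
Result: G, S.

G, S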